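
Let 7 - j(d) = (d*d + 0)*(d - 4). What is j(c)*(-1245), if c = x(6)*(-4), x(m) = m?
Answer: -20088075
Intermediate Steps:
c = -24 (c = 6*(-4) = -24)
j(d) = 7 - d**2*(-4 + d) (j(d) = 7 - (d*d + 0)*(d - 4) = 7 - (d**2 + 0)*(-4 + d) = 7 - d**2*(-4 + d))
j(c)*(-1245) = (7 - 1*(-24)**3 + 4*(-24)**2)*(-1245) = (7 - 1*(-13824) + 4*576)*(-1245) = (7 + 13824 + 2304)*(-1245) = 16135*(-1245) = -20088075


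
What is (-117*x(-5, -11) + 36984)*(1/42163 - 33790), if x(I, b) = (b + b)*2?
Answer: -60024945083508/42163 ≈ -1.4236e+9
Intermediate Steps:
x(I, b) = 4*b (x(I, b) = (2*b)*2 = 4*b)
(-117*x(-5, -11) + 36984)*(1/42163 - 33790) = (-468*(-11) + 36984)*(1/42163 - 33790) = (-117*(-44) + 36984)*(1/42163 - 33790) = (5148 + 36984)*(-1424687769/42163) = 42132*(-1424687769/42163) = -60024945083508/42163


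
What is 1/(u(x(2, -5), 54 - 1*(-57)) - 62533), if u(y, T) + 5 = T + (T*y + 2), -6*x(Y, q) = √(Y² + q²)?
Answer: -249700/15587482799 + 74*√29/15587482799 ≈ -1.5994e-5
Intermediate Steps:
x(Y, q) = -√(Y² + q²)/6
u(y, T) = -3 + T + T*y (u(y, T) = -5 + (T + (T*y + 2)) = -5 + (T + (2 + T*y)) = -5 + (2 + T + T*y) = -3 + T + T*y)
1/(u(x(2, -5), 54 - 1*(-57)) - 62533) = 1/((-3 + (54 - 1*(-57)) + (54 - 1*(-57))*(-√(2² + (-5)²)/6)) - 62533) = 1/((-3 + (54 + 57) + (54 + 57)*(-√(4 + 25)/6)) - 62533) = 1/((-3 + 111 + 111*(-√29/6)) - 62533) = 1/((-3 + 111 - 37*√29/2) - 62533) = 1/((108 - 37*√29/2) - 62533) = 1/(-62425 - 37*√29/2)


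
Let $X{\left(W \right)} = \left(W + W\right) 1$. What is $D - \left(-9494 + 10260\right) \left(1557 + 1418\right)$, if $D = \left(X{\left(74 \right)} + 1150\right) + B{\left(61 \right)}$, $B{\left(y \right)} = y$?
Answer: $-2277491$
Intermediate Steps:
$X{\left(W \right)} = 2 W$ ($X{\left(W \right)} = 2 W 1 = 2 W$)
$D = 1359$ ($D = \left(2 \cdot 74 + 1150\right) + 61 = \left(148 + 1150\right) + 61 = 1298 + 61 = 1359$)
$D - \left(-9494 + 10260\right) \left(1557 + 1418\right) = 1359 - \left(-9494 + 10260\right) \left(1557 + 1418\right) = 1359 - 766 \cdot 2975 = 1359 - 2278850 = -2277491$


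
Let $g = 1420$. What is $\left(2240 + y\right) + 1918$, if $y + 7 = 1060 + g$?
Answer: $6631$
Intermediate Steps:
$y = 2473$ ($y = -7 + \left(1060 + 1420\right) = -7 + 2480 = 2473$)
$\left(2240 + y\right) + 1918 = \left(2240 + 2473\right) + 1918 = 4713 + 1918 = 6631$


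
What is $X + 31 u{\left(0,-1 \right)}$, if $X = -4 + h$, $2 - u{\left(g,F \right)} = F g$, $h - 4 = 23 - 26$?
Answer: $59$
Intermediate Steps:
$h = 1$ ($h = 4 + \left(23 - 26\right) = 4 - 3 = 1$)
$u{\left(g,F \right)} = 2 - F g$
$X = -3$ ($X = -4 + 1 = -3$)
$X + 31 u{\left(0,-1 \right)} = -3 + 31 \left(2 - \left(-1\right) 0\right) = -3 + 31 \left(2 + 0\right) = -3 + 31 \cdot 2 = -3 + 62 = 59$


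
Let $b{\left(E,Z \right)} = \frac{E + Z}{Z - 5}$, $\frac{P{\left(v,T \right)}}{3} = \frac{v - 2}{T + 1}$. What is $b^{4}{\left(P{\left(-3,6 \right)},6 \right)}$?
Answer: $\frac{531441}{2401} \approx 221.34$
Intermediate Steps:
$P{\left(v,T \right)} = \frac{3 \left(-2 + v\right)}{1 + T}$ ($P{\left(v,T \right)} = 3 \frac{v - 2}{T + 1} = 3 \frac{-2 + v}{1 + T} = \frac{3 \left(-2 + v\right)}{1 + T}$)
$b{\left(E,Z \right)} = \frac{E + Z}{-5 + Z}$
$b^{4}{\left(P{\left(-3,6 \right)},6 \right)} = \left(\frac{\frac{3 \left(-2 - 3\right)}{1 + 6} + 6}{-5 + 6}\right)^{4} = \left(\frac{3 \cdot \frac{1}{7} \left(-5\right) + 6}{1}\right)^{4} = \left(1 \left(3 \cdot \frac{1}{7} \left(-5\right) + 6\right)\right)^{4} = \left(1 \left(- \frac{15}{7} + 6\right)\right)^{4} = \left(1 \cdot \frac{27}{7}\right)^{4} = \left(\frac{27}{7}\right)^{4} = \frac{531441}{2401}$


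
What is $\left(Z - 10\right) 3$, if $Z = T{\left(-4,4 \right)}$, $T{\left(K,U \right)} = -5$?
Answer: $-45$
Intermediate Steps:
$Z = -5$
$\left(Z - 10\right) 3 = \left(-5 - 10\right) 3 = \left(-15\right) 3 = -45$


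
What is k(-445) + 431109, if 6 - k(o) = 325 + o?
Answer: 431235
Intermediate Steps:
k(o) = -319 - o (k(o) = 6 - (325 + o) = 6 + (-325 - o) = -319 - o)
k(-445) + 431109 = (-319 - 1*(-445)) + 431109 = (-319 + 445) + 431109 = 126 + 431109 = 431235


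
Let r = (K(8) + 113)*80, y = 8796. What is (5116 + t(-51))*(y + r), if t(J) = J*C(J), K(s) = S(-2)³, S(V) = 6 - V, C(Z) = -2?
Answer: 306797528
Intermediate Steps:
K(s) = 512 (K(s) = (6 - 1*(-2))³ = (6 + 2)³ = 8³ = 512)
t(J) = -2*J (t(J) = J*(-2) = -2*J)
r = 50000 (r = (512 + 113)*80 = 625*80 = 50000)
(5116 + t(-51))*(y + r) = (5116 - 2*(-51))*(8796 + 50000) = (5116 + 102)*58796 = 5218*58796 = 306797528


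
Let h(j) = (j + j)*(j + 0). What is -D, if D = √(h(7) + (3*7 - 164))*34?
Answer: -102*I*√5 ≈ -228.08*I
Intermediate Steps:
h(j) = 2*j² (h(j) = (2*j)*j = 2*j²)
D = 102*I*√5 (D = √(2*7² + (3*7 - 164))*34 = √(2*49 + (21 - 164))*34 = √(98 - 143)*34 = √(-45)*34 = (3*I*√5)*34 = 102*I*√5 ≈ 228.08*I)
-D = -102*I*√5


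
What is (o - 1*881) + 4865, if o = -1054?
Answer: 2930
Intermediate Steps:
(o - 1*881) + 4865 = (-1054 - 1*881) + 4865 = (-1054 - 881) + 4865 = -1935 + 4865 = 2930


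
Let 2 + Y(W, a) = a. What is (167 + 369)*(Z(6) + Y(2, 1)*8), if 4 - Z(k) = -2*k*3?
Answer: 17152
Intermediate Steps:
Z(k) = 4 + 6*k (Z(k) = 4 - (-2*k)*3 = 4 - (-6)*k = 4 + 6*k)
Y(W, a) = -2 + a
(167 + 369)*(Z(6) + Y(2, 1)*8) = (167 + 369)*((4 + 6*6) + (-2 + 1)*8) = 536*((4 + 36) - 1*8) = 536*(40 - 8) = 536*32 = 17152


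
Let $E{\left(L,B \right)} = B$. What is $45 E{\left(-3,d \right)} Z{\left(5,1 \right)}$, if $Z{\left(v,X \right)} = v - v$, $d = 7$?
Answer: $0$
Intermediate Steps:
$Z{\left(v,X \right)} = 0$
$45 E{\left(-3,d \right)} Z{\left(5,1 \right)} = 45 \cdot 7 \cdot 0 = 315 \cdot 0 = 0$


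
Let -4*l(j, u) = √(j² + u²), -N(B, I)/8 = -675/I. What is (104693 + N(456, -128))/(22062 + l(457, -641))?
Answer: 18470449803/3893544887 + 1674413*√619730/31148359096 ≈ 4.7862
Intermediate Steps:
N(B, I) = 5400/I (N(B, I) = -(-5400)/I = 5400/I)
l(j, u) = -√(j² + u²)/4
(104693 + N(456, -128))/(22062 + l(457, -641)) = (104693 + 5400/(-128))/(22062 - √(457² + (-641)²)/4) = (104693 + 5400*(-1/128))/(22062 - √(208849 + 410881)/4) = (104693 - 675/16)/(22062 - √619730/4) = 1674413/(16*(22062 - √619730/4))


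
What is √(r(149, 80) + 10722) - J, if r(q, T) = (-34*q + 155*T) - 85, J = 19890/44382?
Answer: -255/569 + √17971 ≈ 133.61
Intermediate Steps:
J = 255/569 (J = 19890*(1/44382) = 255/569 ≈ 0.44815)
r(q, T) = -85 - 34*q + 155*T
√(r(149, 80) + 10722) - J = √((-85 - 34*149 + 155*80) + 10722) - 1*255/569 = √((-85 - 5066 + 12400) + 10722) - 255/569 = √(7249 + 10722) - 255/569 = √17971 - 255/569 = -255/569 + √17971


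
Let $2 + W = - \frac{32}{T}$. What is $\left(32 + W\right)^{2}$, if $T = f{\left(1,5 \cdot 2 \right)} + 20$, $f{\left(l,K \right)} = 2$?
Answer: $\frac{98596}{121} \approx 814.84$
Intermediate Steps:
$T = 22$ ($T = 2 + 20 = 22$)
$W = - \frac{38}{11}$ ($W = -2 - \frac{32}{22} = -2 - \frac{16}{11} = - \frac{38}{11} \approx -3.4545$)
$\left(32 + W\right)^{2} = \left(32 - \frac{38}{11}\right)^{2} = \left(\frac{314}{11}\right)^{2} = \frac{98596}{121}$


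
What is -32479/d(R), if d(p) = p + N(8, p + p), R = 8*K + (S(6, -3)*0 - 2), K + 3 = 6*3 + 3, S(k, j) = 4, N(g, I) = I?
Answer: -32479/426 ≈ -76.242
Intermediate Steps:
K = 18 (K = -3 + (6*3 + 3) = -3 + (18 + 3) = -3 + 21 = 18)
R = 142 (R = 8*18 + (4*0 - 2) = 144 + (0 - 2) = 144 - 2 = 142)
d(p) = 3*p (d(p) = p + (p + p) = p + 2*p = 3*p)
-32479/d(R) = -32479/(3*142) = -32479/426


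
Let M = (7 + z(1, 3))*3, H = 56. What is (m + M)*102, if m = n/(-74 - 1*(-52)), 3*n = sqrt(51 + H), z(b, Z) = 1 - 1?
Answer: 2142 - 17*sqrt(107)/11 ≈ 2126.0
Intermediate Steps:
z(b, Z) = 0
M = 21 (M = (7 + 0)*3 = 7*3 = 21)
n = sqrt(107)/3 (n = sqrt(51 + 56)/3 = sqrt(107)/3 ≈ 3.4480)
m = -sqrt(107)/66 (m = (sqrt(107)/3)/(-74 - 1*(-52)) = (sqrt(107)/3)/(-74 + 52) = (sqrt(107)/3)/(-22) = (sqrt(107)/3)*(-1/22) = -sqrt(107)/66 ≈ -0.15673)
(m + M)*102 = (-sqrt(107)/66 + 21)*102 = (21 - sqrt(107)/66)*102 = 2142 - 17*sqrt(107)/11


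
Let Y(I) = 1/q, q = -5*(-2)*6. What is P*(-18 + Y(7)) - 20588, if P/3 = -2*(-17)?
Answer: -224223/10 ≈ -22422.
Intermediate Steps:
P = 102 (P = 3*(-2*(-17)) = 3*34 = 102)
q = 60 (q = 10*6 = 60)
Y(I) = 1/60
P*(-18 + Y(7)) - 20588 = 102*(-18 + 1/60) - 20588 = 102*(-1079/60) - 20588 = -18343/10 - 20588 = -224223/10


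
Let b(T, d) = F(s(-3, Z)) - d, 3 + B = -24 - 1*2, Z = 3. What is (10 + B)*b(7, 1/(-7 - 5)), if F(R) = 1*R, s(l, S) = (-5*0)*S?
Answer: -19/12 ≈ -1.5833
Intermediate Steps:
s(l, S) = 0 (s(l, S) = 0*S = 0)
F(R) = R
B = -29 (B = -3 + (-24 - 1*2) = -3 + (-24 - 2) = -3 - 26 = -29)
b(T, d) = -d (b(T, d) = 0 - d = -d)
(10 + B)*b(7, 1/(-7 - 5)) = (10 - 29)*(-1/(-7 - 5)) = -(-19)/(-12) = -(-19)*(-1)/12 = -19*1/12 = -19/12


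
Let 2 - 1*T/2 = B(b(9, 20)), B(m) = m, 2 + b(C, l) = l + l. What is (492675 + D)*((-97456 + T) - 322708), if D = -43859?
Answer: -188608640576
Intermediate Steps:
b(C, l) = -2 + 2*l (b(C, l) = -2 + (l + l) = -2 + 2*l)
T = -72 (T = 4 - 2*(-2 + 2*20) = 4 - 2*(-2 + 40) = 4 - 2*38 = 4 - 76 = -72)
(492675 + D)*((-97456 + T) - 322708) = (492675 - 43859)*((-97456 - 72) - 322708) = 448816*(-97528 - 322708) = 448816*(-420236) = -188608640576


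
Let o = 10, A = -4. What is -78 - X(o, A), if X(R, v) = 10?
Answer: -88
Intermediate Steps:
-78 - X(o, A) = -78 - 1*10 = -78 - 10 = -88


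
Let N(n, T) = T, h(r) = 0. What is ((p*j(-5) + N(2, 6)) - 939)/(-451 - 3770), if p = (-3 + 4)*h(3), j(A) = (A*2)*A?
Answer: 311/1407 ≈ 0.22104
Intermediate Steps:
j(A) = 2*A² (j(A) = (2*A)*A = 2*A²)
p = 0 (p = (-3 + 4)*0 = 1*0 = 0)
((p*j(-5) + N(2, 6)) - 939)/(-451 - 3770) = ((0*(2*(-5)²) + 6) - 939)/(-451 - 3770) = ((0*(2*25) + 6) - 939)/(-4221) = ((0*50 + 6) - 939)*(-1/4221) = ((0 + 6) - 939)*(-1/4221) = (6 - 939)*(-1/4221) = -933*(-1/4221) = 311/1407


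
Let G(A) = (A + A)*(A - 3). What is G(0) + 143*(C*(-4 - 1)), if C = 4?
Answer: -2860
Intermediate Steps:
G(A) = 2*A*(-3 + A) (G(A) = (2*A)*(-3 + A) = 2*A*(-3 + A))
G(0) + 143*(C*(-4 - 1)) = 2*0*(-3 + 0) + 143*(4*(-4 - 1)) = 2*0*(-3) + 143*(4*(-5)) = 0 + 143*(-20) = 0 - 2860 = -2860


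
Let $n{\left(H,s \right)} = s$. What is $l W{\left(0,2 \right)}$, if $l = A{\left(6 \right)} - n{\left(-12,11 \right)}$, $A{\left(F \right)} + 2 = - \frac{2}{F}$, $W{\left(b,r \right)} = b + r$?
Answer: $- \frac{80}{3} \approx -26.667$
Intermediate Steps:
$A{\left(F \right)} = -2 - \frac{2}{F}$
$l = - \frac{40}{3}$ ($l = \left(-2 - \frac{2}{6}\right) - 11 = \left(-2 - \frac{1}{3}\right) - 11 = - \frac{7}{3} - 11 = - \frac{40}{3} \approx -13.333$)
$l W{\left(0,2 \right)} = - \frac{40 \left(0 + 2\right)}{3} = \left(- \frac{40}{3}\right) 2 = - \frac{80}{3}$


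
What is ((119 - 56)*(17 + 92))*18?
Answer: 123606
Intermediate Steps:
((119 - 56)*(17 + 92))*18 = (63*109)*18 = 6867*18 = 123606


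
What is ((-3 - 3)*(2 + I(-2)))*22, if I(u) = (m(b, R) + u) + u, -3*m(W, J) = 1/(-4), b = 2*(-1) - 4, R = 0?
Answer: 253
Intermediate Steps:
b = -6 (b = -2 - 4 = -6)
m(W, J) = 1/12 (m(W, J) = -⅓/(-4) = -⅓*(-¼) = 1/12)
I(u) = 1/12 + 2*u (I(u) = (1/12 + u) + u = 1/12 + 2*u)
((-3 - 3)*(2 + I(-2)))*22 = ((-3 - 3)*(2 + (1/12 + 2*(-2))))*22 = -6*(2 + (1/12 - 4))*22 = -6*(2 - 47/12)*22 = -6*(-23/12)*22 = (23/2)*22 = 253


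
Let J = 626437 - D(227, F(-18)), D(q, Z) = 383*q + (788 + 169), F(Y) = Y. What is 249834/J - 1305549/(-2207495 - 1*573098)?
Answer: 465925241491/499152591209 ≈ 0.93343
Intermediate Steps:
D(q, Z) = 957 + 383*q (D(q, Z) = 383*q + 957 = 957 + 383*q)
J = 538539 (J = 626437 - (957 + 383*227) = 626437 - (957 + 86941) = 626437 - 1*87898 = 626437 - 87898 = 538539)
249834/J - 1305549/(-2207495 - 1*573098) = 249834/538539 - 1305549/(-2207495 - 1*573098) = 249834*(1/538539) - 1305549/(-2207495 - 573098) = 83278/179513 - 1305549/(-2780593) = 83278/179513 - 1305549*(-1/2780593) = 83278/179513 + 1305549/2780593 = 465925241491/499152591209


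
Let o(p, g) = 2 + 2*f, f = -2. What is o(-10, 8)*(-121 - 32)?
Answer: 306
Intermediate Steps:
o(p, g) = -2 (o(p, g) = 2 + 2*(-2) = 2 - 4 = -2)
o(-10, 8)*(-121 - 32) = -2*(-121 - 32) = -2*(-153) = 306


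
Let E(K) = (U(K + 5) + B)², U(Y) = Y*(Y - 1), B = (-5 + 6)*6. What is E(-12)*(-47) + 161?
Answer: -180507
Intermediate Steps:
B = 6 (B = 1*6 = 6)
U(Y) = Y*(-1 + Y)
E(K) = (6 + (4 + K)*(5 + K))² (E(K) = ((K + 5)*(-1 + (K + 5)) + 6)² = ((5 + K)*(-1 + (5 + K)) + 6)² = ((5 + K)*(4 + K) + 6)² = ((4 + K)*(5 + K) + 6)² = (6 + (4 + K)*(5 + K))²)
E(-12)*(-47) + 161 = (6 + (4 - 12)*(5 - 12))²*(-47) + 161 = (6 - 8*(-7))²*(-47) + 161 = (6 + 56)²*(-47) + 161 = 62²*(-47) + 161 = 3844*(-47) + 161 = -180668 + 161 = -180507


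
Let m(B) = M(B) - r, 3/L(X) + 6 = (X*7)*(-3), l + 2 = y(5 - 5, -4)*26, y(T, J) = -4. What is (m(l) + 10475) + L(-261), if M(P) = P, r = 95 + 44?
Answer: 18669751/1825 ≈ 10230.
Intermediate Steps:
r = 139
l = -106 (l = -2 - 4*26 = -2 - 104 = -106)
L(X) = 3/(-6 - 21*X) (L(X) = 3/(-6 + (X*7)*(-3)) = 3/(-6 + (7*X)*(-3)) = 3/(-6 - 21*X))
m(B) = -139 + B (m(B) = B - 1*139 = B - 139 = -139 + B)
(m(l) + 10475) + L(-261) = ((-139 - 106) + 10475) - 1/(2 + 7*(-261)) = (-245 + 10475) - 1/(2 - 1827) = 10230 - 1/(-1825) = 10230 - 1*(-1/1825) = 10230 + 1/1825 = 18669751/1825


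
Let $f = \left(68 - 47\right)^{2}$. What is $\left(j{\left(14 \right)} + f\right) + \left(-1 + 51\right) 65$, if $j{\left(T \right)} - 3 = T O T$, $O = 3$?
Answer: $4282$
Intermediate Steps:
$j{\left(T \right)} = 3 + 3 T^{2}$ ($j{\left(T \right)} = 3 + T 3 T = 3 + 3 T T = 3 + 3 T^{2}$)
$f = 441$ ($f = 21^{2} = 441$)
$\left(j{\left(14 \right)} + f\right) + \left(-1 + 51\right) 65 = \left(\left(3 + 3 \cdot 14^{2}\right) + 441\right) + \left(-1 + 51\right) 65 = \left(\left(3 + 3 \cdot 196\right) + 441\right) + 50 \cdot 65 = \left(\left(3 + 588\right) + 441\right) + 3250 = \left(591 + 441\right) + 3250 = 1032 + 3250 = 4282$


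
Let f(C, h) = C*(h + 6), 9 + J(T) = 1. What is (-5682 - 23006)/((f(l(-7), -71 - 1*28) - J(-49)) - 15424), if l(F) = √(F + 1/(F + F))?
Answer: 6191558912/3327999035 - 8003952*I*√154/3327999035 ≈ 1.8604 - 0.029846*I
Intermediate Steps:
J(T) = -8 (J(T) = -9 + 1 = -8)
l(F) = √(F + 1/(2*F))
f(C, h) = C*(6 + h)
(-5682 - 23006)/((f(l(-7), -71 - 1*28) - J(-49)) - 15424) = (-5682 - 23006)/(((√(2/(-7) + 4*(-7))/2)*(6 + (-71 - 1*28)) - 1*(-8)) - 15424) = -28688/(((√(2*(-⅐) - 28)/2)*(6 + (-71 - 28)) + 8) - 15424) = -28688/(((√(-2/7 - 28)/2)*(6 - 99) + 8) - 15424) = -28688/(((√(-198/7)/2)*(-93) + 8) - 15424) = -28688/((((3*I*√154/7)/2)*(-93) + 8) - 15424) = -28688/(((3*I*√154/14)*(-93) + 8) - 15424) = -28688/((-279*I*√154/14 + 8) - 15424) = -28688/((8 - 279*I*√154/14) - 15424) = -28688/(-15416 - 279*I*√154/14)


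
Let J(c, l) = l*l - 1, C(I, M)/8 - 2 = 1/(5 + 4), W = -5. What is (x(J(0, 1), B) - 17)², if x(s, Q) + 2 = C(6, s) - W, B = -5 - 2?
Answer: 676/81 ≈ 8.3457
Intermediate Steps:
C(I, M) = 152/9 (C(I, M) = 16 + 8/(5 + 4) = 16 + 8/9 = 152/9)
J(c, l) = -1 + l² (J(c, l) = l² - 1 = -1 + l²)
B = -7
x(s, Q) = 179/9 (x(s, Q) = -2 + (152/9 - 1*(-5)) = -2 + (152/9 + 5) = -2 + 197/9 = 179/9)
(x(J(0, 1), B) - 17)² = (179/9 - 17)² = (26/9)² = 676/81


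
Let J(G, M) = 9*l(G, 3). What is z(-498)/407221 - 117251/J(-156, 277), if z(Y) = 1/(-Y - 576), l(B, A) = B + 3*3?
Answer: 1241423805805/14007587958 ≈ 88.625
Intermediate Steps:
l(B, A) = 9 + B (l(B, A) = B + 9 = 9 + B)
z(Y) = 1/(-576 - Y)
J(G, M) = 81 + 9*G (J(G, M) = 9*(9 + G) = 81 + 9*G)
z(-498)/407221 - 117251/J(-156, 277) = -1/(576 - 498)/407221 - 117251/(81 + 9*(-156)) = -1/78*(1/407221) - 117251/(81 - 1404) = -1*1/78*(1/407221) - 117251/(-1323) = -1/78*1/407221 - 117251*(-1/1323) = -1/31763238 + 117251/1323 = 1241423805805/14007587958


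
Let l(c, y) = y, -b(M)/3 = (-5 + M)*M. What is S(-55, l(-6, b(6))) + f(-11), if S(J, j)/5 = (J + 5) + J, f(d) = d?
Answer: -536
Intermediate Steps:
b(M) = -3*M*(-5 + M) (b(M) = -3*(-5 + M)*M = -3*M*(-5 + M))
S(J, j) = 25 + 10*J (S(J, j) = 5*((J + 5) + J) = 5*((5 + J) + J) = 5*(5 + 2*J) = 25 + 10*J)
S(-55, l(-6, b(6))) + f(-11) = (25 + 10*(-55)) - 11 = (25 - 550) - 11 = -525 - 11 = -536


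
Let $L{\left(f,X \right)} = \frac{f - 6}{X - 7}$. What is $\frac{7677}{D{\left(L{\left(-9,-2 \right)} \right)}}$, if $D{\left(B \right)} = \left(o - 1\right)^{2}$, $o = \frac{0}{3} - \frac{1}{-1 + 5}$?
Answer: $\frac{122832}{25} \approx 4913.3$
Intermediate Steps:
$o = - \frac{1}{4}$ ($o = 0 \cdot \frac{1}{3} - \frac{1}{4} = 0 - \frac{1}{4} = - \frac{1}{4} \approx -0.25$)
$L{\left(f,X \right)} = \frac{-6 + f}{-7 + X}$
$D{\left(B \right)} = \frac{25}{16}$ ($D{\left(B \right)} = \left(- \frac{1}{4} - 1\right)^{2} = \left(- \frac{5}{4}\right)^{2} = \frac{25}{16}$)
$\frac{7677}{D{\left(L{\left(-9,-2 \right)} \right)}} = \frac{7677}{\frac{25}{16}} = 7677 \cdot \frac{16}{25} = \frac{122832}{25}$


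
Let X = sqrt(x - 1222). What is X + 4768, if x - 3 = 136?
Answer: 4768 + 19*I*sqrt(3) ≈ 4768.0 + 32.909*I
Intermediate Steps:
x = 139 (x = 3 + 136 = 139)
X = 19*I*sqrt(3) (X = sqrt(139 - 1222) = sqrt(-1083) = 19*I*sqrt(3) ≈ 32.909*I)
X + 4768 = 19*I*sqrt(3) + 4768 = 4768 + 19*I*sqrt(3)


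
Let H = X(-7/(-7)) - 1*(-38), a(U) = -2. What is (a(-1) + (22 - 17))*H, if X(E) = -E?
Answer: 111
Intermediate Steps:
H = 37 (H = -(-7)/(-7) - 1*(-38) = -(-7)*(-1)/7 + 38 = -1*1 + 38 = -1 + 38 = 37)
(a(-1) + (22 - 17))*H = (-2 + (22 - 17))*37 = (-2 + 5)*37 = 3*37 = 111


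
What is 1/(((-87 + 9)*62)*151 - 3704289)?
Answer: -1/4434525 ≈ -2.2550e-7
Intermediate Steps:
1/(((-87 + 9)*62)*151 - 3704289) = 1/(-78*62*151 - 3704289) = 1/(-4836*151 - 3704289) = 1/(-730236 - 3704289) = 1/(-4434525) = -1/4434525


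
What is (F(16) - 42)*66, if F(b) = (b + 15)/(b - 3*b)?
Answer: -45375/16 ≈ -2835.9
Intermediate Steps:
F(b) = -(15 + b)/(2*b) (F(b) = (15 + b)/((-2*b)) = (15 + b)*(-1/(2*b)) = -(15 + b)/(2*b))
(F(16) - 42)*66 = ((½)*(-15 - 1*16)/16 - 42)*66 = ((½)*(1/16)*(-15 - 16) - 42)*66 = ((½)*(1/16)*(-31) - 42)*66 = (-31/32 - 42)*66 = -1375/32*66 = -45375/16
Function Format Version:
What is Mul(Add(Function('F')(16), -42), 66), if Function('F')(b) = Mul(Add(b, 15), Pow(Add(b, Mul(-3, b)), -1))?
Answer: Rational(-45375, 16) ≈ -2835.9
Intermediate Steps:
Function('F')(b) = Mul(Rational(-1, 2), Pow(b, -1), Add(15, b)) (Function('F')(b) = Mul(Add(15, b), Pow(Mul(-2, b), -1)) = Mul(Add(15, b), Mul(Rational(-1, 2), Pow(b, -1))) = Mul(Rational(-1, 2), Pow(b, -1), Add(15, b)))
Mul(Add(Function('F')(16), -42), 66) = Mul(Add(Mul(Rational(1, 2), Pow(16, -1), Add(-15, Mul(-1, 16))), -42), 66) = Mul(Add(Mul(Rational(1, 2), Rational(1, 16), Add(-15, -16)), -42), 66) = Mul(Add(Mul(Rational(1, 2), Rational(1, 16), -31), -42), 66) = Mul(Add(Rational(-31, 32), -42), 66) = Mul(Rational(-1375, 32), 66) = Rational(-45375, 16)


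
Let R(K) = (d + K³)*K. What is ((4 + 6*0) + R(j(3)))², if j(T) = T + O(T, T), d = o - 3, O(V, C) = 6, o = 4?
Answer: 43217476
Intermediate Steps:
d = 1 (d = 4 - 3 = 1)
j(T) = 6 + T (j(T) = T + 6 = 6 + T)
R(K) = K*(1 + K³) (R(K) = (1 + K³)*K = K*(1 + K³))
((4 + 6*0) + R(j(3)))² = ((4 + 6*0) + ((6 + 3) + (6 + 3)⁴))² = ((4 + 0) + (9 + 9⁴))² = (4 + (9 + 6561))² = (4 + 6570)² = 6574² = 43217476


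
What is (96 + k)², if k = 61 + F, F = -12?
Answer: 21025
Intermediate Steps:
k = 49 (k = 61 - 12 = 49)
(96 + k)² = (96 + 49)² = 145² = 21025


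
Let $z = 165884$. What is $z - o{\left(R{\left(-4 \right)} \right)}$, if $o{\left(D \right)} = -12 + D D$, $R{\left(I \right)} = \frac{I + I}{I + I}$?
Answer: $165895$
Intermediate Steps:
$R{\left(I \right)} = 1$ ($R{\left(I \right)} = \frac{2 I}{2 I} = 2 I \frac{1}{2 I} = 1$)
$o{\left(D \right)} = -12 + D^{2}$
$z - o{\left(R{\left(-4 \right)} \right)} = 165884 - \left(-12 + 1^{2}\right) = 165884 - \left(-12 + 1\right) = 165884 - -11 = 165884 + 11 = 165895$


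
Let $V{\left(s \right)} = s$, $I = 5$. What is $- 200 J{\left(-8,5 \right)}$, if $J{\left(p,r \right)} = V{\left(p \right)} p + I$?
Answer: $-13800$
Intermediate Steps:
$J{\left(p,r \right)} = 5 + p^{2}$ ($J{\left(p,r \right)} = p p + 5 = p^{2} + 5 = 5 + p^{2}$)
$- 200 J{\left(-8,5 \right)} = - 200 \left(5 + \left(-8\right)^{2}\right) = - 200 \left(5 + 64\right) = \left(-200\right) 69 = -13800$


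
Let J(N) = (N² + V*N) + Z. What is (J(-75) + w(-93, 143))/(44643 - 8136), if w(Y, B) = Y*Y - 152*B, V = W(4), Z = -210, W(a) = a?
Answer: -7972/36507 ≈ -0.21837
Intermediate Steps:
V = 4
J(N) = -210 + N² + 4*N (J(N) = (N² + 4*N) - 210 = -210 + N² + 4*N)
w(Y, B) = Y² - 152*B
(J(-75) + w(-93, 143))/(44643 - 8136) = ((-210 + (-75)² + 4*(-75)) + ((-93)² - 152*143))/(44643 - 8136) = ((-210 + 5625 - 300) + (8649 - 21736))/36507 = (5115 - 13087)*(1/36507) = -7972*1/36507 = -7972/36507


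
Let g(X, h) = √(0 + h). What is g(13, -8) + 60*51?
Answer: 3060 + 2*I*√2 ≈ 3060.0 + 2.8284*I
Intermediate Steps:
g(X, h) = √h
g(13, -8) + 60*51 = √(-8) + 60*51 = 2*I*√2 + 3060 = 3060 + 2*I*√2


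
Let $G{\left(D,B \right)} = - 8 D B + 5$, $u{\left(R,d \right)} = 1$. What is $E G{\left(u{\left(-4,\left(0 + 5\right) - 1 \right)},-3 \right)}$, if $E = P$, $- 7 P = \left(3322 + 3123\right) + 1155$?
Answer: $- \frac{220400}{7} \approx -31486.0$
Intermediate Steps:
$G{\left(D,B \right)} = 5 - 8 B D$ ($G{\left(D,B \right)} = - 8 B D + 5 = 5 - 8 B D$)
$P = - \frac{7600}{7}$ ($P = - \frac{\left(3322 + 3123\right) + 1155}{7} = - \frac{6445 + 1155}{7} = \left(- \frac{1}{7}\right) 7600 = - \frac{7600}{7} \approx -1085.7$)
$E = - \frac{7600}{7} \approx -1085.7$
$E G{\left(u{\left(-4,\left(0 + 5\right) - 1 \right)},-3 \right)} = - \frac{7600 \left(5 - \left(-24\right) 1\right)}{7} = - \frac{7600 \left(5 + 24\right)}{7} = \left(- \frac{7600}{7}\right) 29 = - \frac{220400}{7}$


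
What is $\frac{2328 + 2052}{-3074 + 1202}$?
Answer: $- \frac{365}{156} \approx -2.3397$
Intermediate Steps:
$\frac{2328 + 2052}{-3074 + 1202} = \frac{4380}{-1872} = 4380 \left(- \frac{1}{1872}\right) = - \frac{365}{156}$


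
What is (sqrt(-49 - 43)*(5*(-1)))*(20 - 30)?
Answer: 100*I*sqrt(23) ≈ 479.58*I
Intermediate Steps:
(sqrt(-49 - 43)*(5*(-1)))*(20 - 30) = (sqrt(-92)*(-5))*(-10) = ((2*I*sqrt(23))*(-5))*(-10) = -10*I*sqrt(23)*(-10) = 100*I*sqrt(23)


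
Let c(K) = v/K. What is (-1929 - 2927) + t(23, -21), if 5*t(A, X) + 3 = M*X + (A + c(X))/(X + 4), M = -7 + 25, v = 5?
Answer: -1760891/357 ≈ -4932.5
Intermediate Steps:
c(K) = 5/K
M = 18
t(A, X) = -⅗ + 18*X/5 + (A + 5/X)/(5*(4 + X)) (t(A, X) = -⅗ + (18*X + (A + 5/X)/(X + 4))/5 = -⅗ + (18*X + (A + 5/X)/(4 + X))/5 = -⅗ + (18*X/5 + (A + 5/X)/(5*(4 + X))) = -⅗ + 18*X/5 + (A + 5/X)/(5*(4 + X)))
(-1929 - 2927) + t(23, -21) = (-1929 - 2927) + (⅕)*(5 - 21*(-12 + 23 + 18*(-21)² + 69*(-21)))/(-21*(4 - 21)) = -4856 + (⅕)*(-1/21)*(5 - 21*(-12 + 23 + 18*441 - 1449))/(-17) = -4856 + (⅕)*(-1/21)*(-1/17)*(5 - 21*(-12 + 23 + 7938 - 1449)) = -4856 + (⅕)*(-1/21)*(-1/17)*(5 - 21*6500) = -4856 + (⅕)*(-1/21)*(-1/17)*(5 - 136500) = -4856 + (⅕)*(-1/21)*(-1/17)*(-136495) = -4856 - 27299/357 = -1760891/357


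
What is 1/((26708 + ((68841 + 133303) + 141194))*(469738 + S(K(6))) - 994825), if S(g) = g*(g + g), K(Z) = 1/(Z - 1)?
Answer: 25/4345592568167 ≈ 5.7530e-12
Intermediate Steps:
K(Z) = 1/(-1 + Z)
S(g) = 2*g² (S(g) = g*(2*g) = 2*g²)
1/((26708 + ((68841 + 133303) + 141194))*(469738 + S(K(6))) - 994825) = 1/((26708 + ((68841 + 133303) + 141194))*(469738 + 2*(1/(-1 + 6))²) - 994825) = 1/((26708 + (202144 + 141194))*(469738 + 2*(1/5)²) - 994825) = 1/((26708 + 343338)*(469738 + 2*(⅕)²) - 994825) = 1/(370046*(469738 + 2*(1/25)) - 994825) = 1/(370046*(469738 + 2/25) - 994825) = 1/(370046*(11743452/25) - 994825) = 1/(4345617438792/25 - 994825) = 1/(4345592568167/25) = 25/4345592568167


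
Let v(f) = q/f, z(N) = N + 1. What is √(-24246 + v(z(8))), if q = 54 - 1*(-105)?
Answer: I*√218055/3 ≈ 155.65*I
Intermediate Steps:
z(N) = 1 + N
q = 159 (q = 54 + 105 = 159)
v(f) = 159/f
√(-24246 + v(z(8))) = √(-24246 + 159/(1 + 8)) = √(-24246 + 159/9) = √(-24246 + 159*(⅑)) = √(-24246 + 53/3) = √(-72685/3) = I*√218055/3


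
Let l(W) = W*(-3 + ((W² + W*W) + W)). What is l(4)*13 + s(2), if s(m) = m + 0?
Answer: 1718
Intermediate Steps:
s(m) = m
l(W) = W*(-3 + W + 2*W²) (l(W) = W*(-3 + ((W² + W²) + W)) = W*(-3 + (2*W² + W)) = W*(-3 + (W + 2*W²)) = W*(-3 + W + 2*W²))
l(4)*13 + s(2) = (4*(-3 + 4 + 2*4²))*13 + 2 = (4*(-3 + 4 + 2*16))*13 + 2 = (4*(-3 + 4 + 32))*13 + 2 = (4*33)*13 + 2 = 132*13 + 2 = 1716 + 2 = 1718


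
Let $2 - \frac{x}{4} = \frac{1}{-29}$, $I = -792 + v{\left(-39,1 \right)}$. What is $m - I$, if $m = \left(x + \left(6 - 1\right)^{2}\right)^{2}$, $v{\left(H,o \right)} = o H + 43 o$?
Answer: $\frac{1586229}{841} \approx 1886.1$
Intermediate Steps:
$v{\left(H,o \right)} = 43 o + H o$ ($v{\left(H,o \right)} = H o + 43 o = 43 o + H o$)
$I = -788$ ($I = -792 + 1 \left(43 - 39\right) = -792 + 1 \cdot 4 = -792 + 4 = -788$)
$x = \frac{236}{29}$ ($x = 8 - \frac{4}{-29} = 8 - - \frac{4}{29} = 8 + \frac{4}{29} = \frac{236}{29} \approx 8.1379$)
$m = \frac{923521}{841}$ ($m = \left(\frac{236}{29} + \left(6 - 1\right)^{2}\right)^{2} = \left(\frac{236}{29} + 5^{2}\right)^{2} = \left(\frac{236}{29} + 25\right)^{2} = \left(\frac{961}{29}\right)^{2} = \frac{923521}{841} \approx 1098.1$)
$m - I = \frac{923521}{841} - -788 = \frac{923521}{841} + 788 = \frac{1586229}{841}$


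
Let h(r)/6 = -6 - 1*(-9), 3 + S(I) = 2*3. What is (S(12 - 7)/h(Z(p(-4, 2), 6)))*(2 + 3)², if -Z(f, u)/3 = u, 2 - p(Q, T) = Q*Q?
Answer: 25/6 ≈ 4.1667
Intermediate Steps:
p(Q, T) = 2 - Q² (p(Q, T) = 2 - Q*Q = 2 - Q²)
Z(f, u) = -3*u
S(I) = 3 (S(I) = -3 + 2*3 = -3 + 6 = 3)
h(r) = 18 (h(r) = 6*(-6 - 1*(-9)) = 6*(-6 + 9) = 6*3 = 18)
(S(12 - 7)/h(Z(p(-4, 2), 6)))*(2 + 3)² = (3/18)*(2 + 3)² = (3*(1/18))*5² = (⅙)*25 = 25/6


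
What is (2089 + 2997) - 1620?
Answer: 3466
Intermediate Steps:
(2089 + 2997) - 1620 = 5086 - 1620 = 3466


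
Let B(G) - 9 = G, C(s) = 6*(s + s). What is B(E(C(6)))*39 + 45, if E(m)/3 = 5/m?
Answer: 3233/8 ≈ 404.13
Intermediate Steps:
C(s) = 12*s (C(s) = 6*(2*s) = 12*s)
E(m) = 15/m (E(m) = 3*(5/m) = 15/m)
B(G) = 9 + G
B(E(C(6)))*39 + 45 = (9 + 15/((12*6)))*39 + 45 = (9 + 15/72)*39 + 45 = (9 + 15*(1/72))*39 + 45 = (9 + 5/24)*39 + 45 = (221/24)*39 + 45 = 2873/8 + 45 = 3233/8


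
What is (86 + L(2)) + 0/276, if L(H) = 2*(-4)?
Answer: 78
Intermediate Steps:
L(H) = -8
(86 + L(2)) + 0/276 = (86 - 8) + 0/276 = 78 + 0*(1/276) = 78 + 0 = 78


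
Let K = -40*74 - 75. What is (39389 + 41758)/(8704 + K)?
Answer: 81147/5669 ≈ 14.314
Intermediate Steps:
K = -3035 (K = -2960 - 75 = -3035)
(39389 + 41758)/(8704 + K) = (39389 + 41758)/(8704 - 3035) = 81147/5669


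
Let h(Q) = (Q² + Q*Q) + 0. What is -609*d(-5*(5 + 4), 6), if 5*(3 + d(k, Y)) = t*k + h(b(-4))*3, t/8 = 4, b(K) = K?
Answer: 827631/5 ≈ 1.6553e+5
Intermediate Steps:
t = 32 (t = 8*4 = 32)
h(Q) = 2*Q² (h(Q) = (Q² + Q²) + 0 = 2*Q² + 0 = 2*Q²)
d(k, Y) = 81/5 + 32*k/5 (d(k, Y) = -3 + (32*k + (2*(-4)²)*3)/5 = -3 + (32*k + (2*16)*3)/5 = -3 + (32*k + 32*3)/5 = -3 + (32*k + 96)/5 = -3 + (96 + 32*k)/5 = -3 + (96/5 + 32*k/5) = 81/5 + 32*k/5)
-609*d(-5*(5 + 4), 6) = -609*(81/5 + 32*(-5*(5 + 4))/5) = -609*(81/5 + 32*(-5*9)/5) = -609*(81/5 + (32/5)*(-45)) = -609*(81/5 - 288) = -609*(-1359/5) = 827631/5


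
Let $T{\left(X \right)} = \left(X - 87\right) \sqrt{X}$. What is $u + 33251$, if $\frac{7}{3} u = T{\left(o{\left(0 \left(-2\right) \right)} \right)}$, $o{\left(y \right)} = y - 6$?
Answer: $33251 - \frac{279 i \sqrt{6}}{7} \approx 33251.0 - 97.63 i$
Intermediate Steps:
$o{\left(y \right)} = -6 + y$
$T{\left(X \right)} = \sqrt{X} \left(-87 + X\right)$ ($T{\left(X \right)} = \left(X - 87\right) \sqrt{X} = \left(-87 + X\right) \sqrt{X} = \sqrt{X} \left(-87 + X\right)$)
$u = - \frac{279 i \sqrt{6}}{7}$ ($u = \frac{3 \sqrt{-6 + 0 \left(-2\right)} \left(-87 + \left(-6 + 0 \left(-2\right)\right)\right)}{7} = \frac{3 \sqrt{-6 + 0} \left(-87 + \left(-6 + 0\right)\right)}{7} = \frac{3 \sqrt{-6} \left(-87 - 6\right)}{7} = \frac{3 i \sqrt{6} \left(-93\right)}{7} = \frac{3 \left(- 93 i \sqrt{6}\right)}{7} = - \frac{279 i \sqrt{6}}{7} \approx - 97.63 i$)
$u + 33251 = - \frac{279 i \sqrt{6}}{7} + 33251 = 33251 - \frac{279 i \sqrt{6}}{7}$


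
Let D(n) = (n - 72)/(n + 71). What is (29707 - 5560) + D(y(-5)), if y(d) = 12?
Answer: 2004141/83 ≈ 24146.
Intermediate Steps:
D(n) = (-72 + n)/(71 + n)
(29707 - 5560) + D(y(-5)) = (29707 - 5560) + (-72 + 12)/(71 + 12) = 24147 - 60/83 = 2004141/83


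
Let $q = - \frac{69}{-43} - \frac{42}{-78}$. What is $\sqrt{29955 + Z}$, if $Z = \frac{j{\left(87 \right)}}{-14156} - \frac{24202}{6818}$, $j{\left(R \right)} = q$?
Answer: $\frac{\sqrt{5448997251434677672004546}}{13488056218} \approx 173.06$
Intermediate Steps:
$q = \frac{1198}{559}$ ($q = \left(-69\right) \left(- \frac{1}{43}\right) - - \frac{7}{13} = \frac{69}{43} + \frac{7}{13} = \frac{1198}{559} \approx 2.1431$)
$j{\left(R \right)} = \frac{1198}{559}$
$Z = - \frac{47880882793}{13488056218}$ ($Z = \frac{1198}{559 \left(-14156\right)} - \frac{24202}{6818} = \frac{1198}{559} \left(- \frac{1}{14156}\right) - \frac{12101}{3409} = - \frac{599}{3956602} - \frac{12101}{3409} = - \frac{47880882793}{13488056218} \approx -3.5499$)
$\sqrt{29955 + Z} = \sqrt{29955 - \frac{47880882793}{13488056218}} = \sqrt{\frac{403986843127397}{13488056218}} = \frac{\sqrt{5448997251434677672004546}}{13488056218}$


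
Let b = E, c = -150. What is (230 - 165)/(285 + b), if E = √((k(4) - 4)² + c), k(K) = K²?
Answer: 6175/27077 - 65*I*√6/81231 ≈ 0.22805 - 0.0019601*I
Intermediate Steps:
E = I*√6 (E = √((4² - 4)² - 150) = √((16 - 4)² - 150) = √(12² - 150) = √(144 - 150) = √(-6) = I*√6 ≈ 2.4495*I)
b = I*√6 ≈ 2.4495*I
(230 - 165)/(285 + b) = (230 - 165)/(285 + I*√6) = 65/(285 + I*√6)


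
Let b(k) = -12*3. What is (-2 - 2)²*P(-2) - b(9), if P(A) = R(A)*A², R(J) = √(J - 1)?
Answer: 36 + 64*I*√3 ≈ 36.0 + 110.85*I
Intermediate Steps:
R(J) = √(-1 + J)
P(A) = A²*√(-1 + A) (P(A) = √(-1 + A)*A² = A²*√(-1 + A))
b(k) = -36
(-2 - 2)²*P(-2) - b(9) = (-2 - 2)²*((-2)²*√(-1 - 2)) - 1*(-36) = (-4)²*(4*√(-3)) + 36 = 16*(4*(I*√3)) + 36 = 16*(4*I*√3) + 36 = 64*I*√3 + 36 = 36 + 64*I*√3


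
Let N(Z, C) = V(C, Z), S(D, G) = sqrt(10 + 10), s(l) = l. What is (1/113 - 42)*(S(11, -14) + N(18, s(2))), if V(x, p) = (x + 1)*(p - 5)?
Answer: -185055/113 - 9490*sqrt(5)/113 ≈ -1825.4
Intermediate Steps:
S(D, G) = 2*sqrt(5) (S(D, G) = sqrt(20) = 2*sqrt(5))
V(x, p) = (1 + x)*(-5 + p)
N(Z, C) = -5 + Z - 5*C + C*Z (N(Z, C) = -5 + Z - 5*C + Z*C = -5 + Z - 5*C + C*Z)
(1/113 - 42)*(S(11, -14) + N(18, s(2))) = (1/113 - 42)*(2*sqrt(5) + (-5 + 18 - 5*2 + 2*18)) = (1/113 - 42)*(2*sqrt(5) + (-5 + 18 - 10 + 36)) = -4745*(2*sqrt(5) + 39)/113 = -4745*(39 + 2*sqrt(5))/113 = -185055/113 - 9490*sqrt(5)/113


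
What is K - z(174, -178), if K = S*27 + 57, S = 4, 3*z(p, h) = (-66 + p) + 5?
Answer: 382/3 ≈ 127.33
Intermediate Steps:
z(p, h) = -61/3 + p/3 (z(p, h) = ((-66 + p) + 5)/3 = (-61 + p)/3 = -61/3 + p/3)
K = 165 (K = 4*27 + 57 = 108 + 57 = 165)
K - z(174, -178) = 165 - (-61/3 + (⅓)*174) = 165 - (-61/3 + 58) = 165 - 1*113/3 = 165 - 113/3 = 382/3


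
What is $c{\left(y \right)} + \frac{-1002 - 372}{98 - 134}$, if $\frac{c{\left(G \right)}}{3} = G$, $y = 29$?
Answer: $\frac{751}{6} \approx 125.17$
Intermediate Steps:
$c{\left(G \right)} = 3 G$
$c{\left(y \right)} + \frac{-1002 - 372}{98 - 134} = 3 \cdot 29 + \frac{-1002 - 372}{98 - 134} = 87 - \frac{1374}{-36} = 87 - - \frac{229}{6} = 87 + \frac{229}{6} = \frac{751}{6}$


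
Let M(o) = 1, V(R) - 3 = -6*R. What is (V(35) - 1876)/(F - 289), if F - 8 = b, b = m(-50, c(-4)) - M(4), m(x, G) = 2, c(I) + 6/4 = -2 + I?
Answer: 2083/280 ≈ 7.4393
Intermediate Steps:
c(I) = -7/2 + I (c(I) = -3/2 + (-2 + I) = -7/2 + I)
V(R) = 3 - 6*R
b = 1 (b = 2 - 1*1 = 2 - 1 = 1)
F = 9 (F = 8 + 1 = 9)
(V(35) - 1876)/(F - 289) = ((3 - 6*35) - 1876)/(9 - 289) = ((3 - 210) - 1876)/(-280) = (-207 - 1876)*(-1/280) = -2083*(-1/280) = 2083/280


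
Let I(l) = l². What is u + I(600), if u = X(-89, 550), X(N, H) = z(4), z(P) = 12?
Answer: 360012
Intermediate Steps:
X(N, H) = 12
u = 12
u + I(600) = 12 + 600² = 12 + 360000 = 360012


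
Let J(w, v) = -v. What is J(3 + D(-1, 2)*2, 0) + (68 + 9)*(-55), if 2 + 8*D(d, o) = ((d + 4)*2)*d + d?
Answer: -4235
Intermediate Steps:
D(d, o) = -1/4 + d/8 + d*(8 + 2*d)/8 (D(d, o) = -1/4 + (((d + 4)*2)*d + d)/8 = -1/4 + (((4 + d)*2)*d + d)/8 = -1/4 + ((8 + 2*d)*d + d)/8 = -1/4 + (d*(8 + 2*d) + d)/8 = -1/4 + (d + d*(8 + 2*d))/8 = -1/4 + (d/8 + d*(8 + 2*d)/8) = -1/4 + d/8 + d*(8 + 2*d)/8)
J(3 + D(-1, 2)*2, 0) + (68 + 9)*(-55) = -1*0 + (68 + 9)*(-55) = 0 + 77*(-55) = 0 - 4235 = -4235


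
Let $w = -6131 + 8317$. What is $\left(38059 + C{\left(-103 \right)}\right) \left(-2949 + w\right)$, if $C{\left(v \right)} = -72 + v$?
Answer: $-28905492$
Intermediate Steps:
$w = 2186$
$\left(38059 + C{\left(-103 \right)}\right) \left(-2949 + w\right) = \left(38059 - 175\right) \left(-2949 + 2186\right) = \left(38059 - 175\right) \left(-763\right) = 37884 \left(-763\right) = -28905492$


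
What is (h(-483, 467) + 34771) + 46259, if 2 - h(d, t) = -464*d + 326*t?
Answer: -295322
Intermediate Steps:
h(d, t) = 2 - 326*t + 464*d (h(d, t) = 2 - (-464*d + 326*t) = 2 + (-326*t + 464*d) = 2 - 326*t + 464*d)
(h(-483, 467) + 34771) + 46259 = ((2 - 326*467 + 464*(-483)) + 34771) + 46259 = ((2 - 152242 - 224112) + 34771) + 46259 = (-376352 + 34771) + 46259 = -341581 + 46259 = -295322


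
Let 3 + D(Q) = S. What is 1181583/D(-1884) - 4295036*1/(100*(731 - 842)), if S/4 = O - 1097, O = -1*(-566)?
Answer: -331669144/1967475 ≈ -168.58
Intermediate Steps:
O = 566
S = -2124 (S = 4*(566 - 1097) = 4*(-531) = -2124)
D(Q) = -2127 (D(Q) = -3 - 2124 = -2127)
1181583/D(-1884) - 4295036*1/(100*(731 - 842)) = 1181583/(-2127) - 4295036*1/(100*(731 - 842)) = 1181583*(-1/2127) - 4295036/((-111*100)) = -393861/709 - 4295036/(-11100) = -393861/709 - 4295036*(-1/11100) = -393861/709 + 1073759/2775 = -331669144/1967475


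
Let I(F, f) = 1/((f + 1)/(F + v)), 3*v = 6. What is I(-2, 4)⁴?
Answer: 0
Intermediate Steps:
v = 2 (v = (⅓)*6 = 2)
I(F, f) = (2 + F)/(1 + f) (I(F, f) = 1/((f + 1)/(F + 2)) = 1/((1 + f)/(2 + F)) = (2 + F)/(1 + f))
I(-2, 4)⁴ = ((2 - 2)/(1 + 4))⁴ = (0/5)⁴ = ((⅕)*0)⁴ = 0⁴ = 0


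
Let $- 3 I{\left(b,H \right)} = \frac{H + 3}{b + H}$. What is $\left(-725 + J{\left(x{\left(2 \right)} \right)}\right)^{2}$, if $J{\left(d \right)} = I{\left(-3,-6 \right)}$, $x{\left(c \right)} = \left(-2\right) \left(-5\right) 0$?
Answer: $\frac{42588676}{81} \approx 5.2579 \cdot 10^{5}$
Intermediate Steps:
$x{\left(c \right)} = 0$ ($x{\left(c \right)} = 10 \cdot 0 = 0$)
$I{\left(b,H \right)} = - \frac{3 + H}{3 \left(H + b\right)}$ ($I{\left(b,H \right)} = - \frac{\left(H + 3\right) \frac{1}{b + H}}{3} = - \frac{\left(3 + H\right) \frac{1}{H + b}}{3} = - \frac{\frac{1}{H + b} \left(3 + H\right)}{3} = - \frac{3 + H}{3 \left(H + b\right)}$)
$J{\left(d \right)} = - \frac{1}{9}$ ($J{\left(d \right)} = \frac{-1 - -2}{-6 - 3} = \frac{-1 + 2}{-9} = \left(- \frac{1}{9}\right) 1 = - \frac{1}{9}$)
$\left(-725 + J{\left(x{\left(2 \right)} \right)}\right)^{2} = \left(-725 - \frac{1}{9}\right)^{2} = \left(- \frac{6526}{9}\right)^{2} = \frac{42588676}{81}$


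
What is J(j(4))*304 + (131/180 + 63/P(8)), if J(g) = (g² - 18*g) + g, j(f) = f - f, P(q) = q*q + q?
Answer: 577/360 ≈ 1.6028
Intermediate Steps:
P(q) = q + q² (P(q) = q² + q = q + q²)
j(f) = 0
J(g) = g² - 17*g
J(j(4))*304 + (131/180 + 63/P(8)) = (0*(-17 + 0))*304 + (131/180 + 63/((8*(1 + 8)))) = (0*(-17))*304 + (131*(1/180) + 63/((8*9))) = 0*304 + (131/180 + 63/72) = 0 + (131/180 + 63*(1/72)) = 0 + (131/180 + 7/8) = 0 + 577/360 = 577/360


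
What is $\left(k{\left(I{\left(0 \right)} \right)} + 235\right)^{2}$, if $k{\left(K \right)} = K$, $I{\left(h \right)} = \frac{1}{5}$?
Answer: $\frac{1382976}{25} \approx 55319.0$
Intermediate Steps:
$I{\left(h \right)} = \frac{1}{5}$
$\left(k{\left(I{\left(0 \right)} \right)} + 235\right)^{2} = \left(\frac{1}{5} + 235\right)^{2} = \left(\frac{1176}{5}\right)^{2} = \frac{1382976}{25}$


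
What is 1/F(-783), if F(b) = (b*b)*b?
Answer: -1/480048687 ≈ -2.0831e-9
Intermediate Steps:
F(b) = b³ (F(b) = b²*b = b³)
1/F(-783) = 1/((-783)³) = 1/(-480048687) = -1/480048687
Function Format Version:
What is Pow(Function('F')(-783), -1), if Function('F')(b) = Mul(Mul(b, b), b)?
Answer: Rational(-1, 480048687) ≈ -2.0831e-9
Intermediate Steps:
Function('F')(b) = Pow(b, 3) (Function('F')(b) = Mul(Pow(b, 2), b) = Pow(b, 3))
Pow(Function('F')(-783), -1) = Pow(Pow(-783, 3), -1) = Pow(-480048687, -1) = Rational(-1, 480048687)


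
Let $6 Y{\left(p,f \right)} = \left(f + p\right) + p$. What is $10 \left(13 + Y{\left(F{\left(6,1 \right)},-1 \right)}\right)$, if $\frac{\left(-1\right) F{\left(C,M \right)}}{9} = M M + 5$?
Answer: $- \frac{155}{3} \approx -51.667$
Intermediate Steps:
$F{\left(C,M \right)} = -45 - 9 M^{2}$ ($F{\left(C,M \right)} = - 9 \left(M M + 5\right) = - 9 \left(M^{2} + 5\right) = - 9 \left(5 + M^{2}\right) = -45 - 9 M^{2}$)
$Y{\left(p,f \right)} = \frac{p}{3} + \frac{f}{6}$ ($Y{\left(p,f \right)} = \frac{\left(f + p\right) + p}{6} = \frac{f + 2 p}{6} = \frac{p}{3} + \frac{f}{6}$)
$10 \left(13 + Y{\left(F{\left(6,1 \right)},-1 \right)}\right) = 10 \left(13 + \left(\frac{-45 - 9 \cdot 1^{2}}{3} + \frac{1}{6} \left(-1\right)\right)\right) = 10 \left(13 + \left(\frac{-45 - 9}{3} - \frac{1}{6}\right)\right) = 10 \left(13 + \left(\frac{1}{3} \left(-54\right) - \frac{1}{6}\right)\right) = 10 \left(13 - \frac{109}{6}\right) = 10 \left(- \frac{31}{6}\right) = - \frac{155}{3}$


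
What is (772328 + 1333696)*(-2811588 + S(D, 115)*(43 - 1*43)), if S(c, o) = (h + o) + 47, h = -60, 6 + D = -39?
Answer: -5921271806112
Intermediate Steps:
D = -45 (D = -6 - 39 = -45)
S(c, o) = -13 + o (S(c, o) = (-60 + o) + 47 = -13 + o)
(772328 + 1333696)*(-2811588 + S(D, 115)*(43 - 1*43)) = (772328 + 1333696)*(-2811588 + (-13 + 115)*(43 - 1*43)) = 2106024*(-2811588 + 102*(43 - 43)) = 2106024*(-2811588 + 102*0) = 2106024*(-2811588 + 0) = 2106024*(-2811588) = -5921271806112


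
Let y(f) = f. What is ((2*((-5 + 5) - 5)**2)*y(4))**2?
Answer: 40000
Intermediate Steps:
((2*((-5 + 5) - 5)**2)*y(4))**2 = ((2*((-5 + 5) - 5)**2)*4)**2 = ((2*(0 - 5)**2)*4)**2 = ((2*(-5)**2)*4)**2 = ((2*25)*4)**2 = (50*4)**2 = 200**2 = 40000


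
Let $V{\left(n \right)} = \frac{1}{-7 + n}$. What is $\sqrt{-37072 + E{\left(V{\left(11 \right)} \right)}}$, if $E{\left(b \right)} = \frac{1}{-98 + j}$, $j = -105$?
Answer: $\frac{i \sqrt{1527700251}}{203} \approx 192.54 i$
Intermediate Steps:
$E{\left(b \right)} = - \frac{1}{203}$ ($E{\left(b \right)} = \frac{1}{-98 - 105} = \frac{1}{-203} = - \frac{1}{203}$)
$\sqrt{-37072 + E{\left(V{\left(11 \right)} \right)}} = \sqrt{-37072 - \frac{1}{203}} = \sqrt{- \frac{7525617}{203}} = \frac{i \sqrt{1527700251}}{203}$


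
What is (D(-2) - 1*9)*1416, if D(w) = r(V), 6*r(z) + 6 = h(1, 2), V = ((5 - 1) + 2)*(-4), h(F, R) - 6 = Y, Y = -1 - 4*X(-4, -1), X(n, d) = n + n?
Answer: -5428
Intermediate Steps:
X(n, d) = 2*n
Y = 31 (Y = -1 - 8*(-4) = -1 - 4*(-8) = -1 + 32 = 31)
h(F, R) = 37 (h(F, R) = 6 + 31 = 37)
V = -24 (V = (4 + 2)*(-4) = 6*(-4) = -24)
r(z) = 31/6 (r(z) = -1 + (⅙)*37 = -1 + 37/6 = 31/6)
D(w) = 31/6
(D(-2) - 1*9)*1416 = (31/6 - 1*9)*1416 = (31/6 - 9)*1416 = -23/6*1416 = -5428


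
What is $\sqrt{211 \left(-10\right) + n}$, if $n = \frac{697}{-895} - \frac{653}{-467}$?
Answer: $\frac{i \sqrt{368497677799510}}{417965} \approx 45.928 i$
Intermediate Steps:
$n = \frac{258936}{417965}$ ($n = 697 \left(- \frac{1}{895}\right) - - \frac{653}{467} = - \frac{697}{895} + \frac{653}{467} = \frac{258936}{417965} \approx 0.61952$)
$\sqrt{211 \left(-10\right) + n} = \sqrt{211 \left(-10\right) + \frac{258936}{417965}} = \sqrt{-2110 + \frac{258936}{417965}} = \sqrt{- \frac{881647214}{417965}} = \frac{i \sqrt{368497677799510}}{417965}$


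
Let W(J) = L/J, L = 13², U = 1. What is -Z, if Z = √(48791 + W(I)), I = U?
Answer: -24*√85 ≈ -221.27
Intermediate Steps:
I = 1
L = 169
W(J) = 169/J
Z = 24*√85 (Z = √(48791 + 169/1) = √(48791 + 169*1) = √(48791 + 169) = √48960 = 24*√85 ≈ 221.27)
-Z = -24*√85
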